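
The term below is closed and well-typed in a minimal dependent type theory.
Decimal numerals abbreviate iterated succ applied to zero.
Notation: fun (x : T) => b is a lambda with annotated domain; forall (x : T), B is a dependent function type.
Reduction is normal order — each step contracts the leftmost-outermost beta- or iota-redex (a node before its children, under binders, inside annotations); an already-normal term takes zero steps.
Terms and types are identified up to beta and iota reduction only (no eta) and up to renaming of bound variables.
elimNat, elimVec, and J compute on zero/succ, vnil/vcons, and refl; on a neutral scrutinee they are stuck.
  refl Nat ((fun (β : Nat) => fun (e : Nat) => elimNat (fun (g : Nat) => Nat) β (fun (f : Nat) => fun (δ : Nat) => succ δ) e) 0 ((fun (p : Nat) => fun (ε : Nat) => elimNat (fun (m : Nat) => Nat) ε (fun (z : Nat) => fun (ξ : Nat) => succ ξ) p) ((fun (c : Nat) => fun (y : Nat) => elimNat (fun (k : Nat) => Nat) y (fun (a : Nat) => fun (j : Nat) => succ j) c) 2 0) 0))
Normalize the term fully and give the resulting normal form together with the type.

normal form:
  refl Nat 2
inferred type:
  Eq Nat 2 2


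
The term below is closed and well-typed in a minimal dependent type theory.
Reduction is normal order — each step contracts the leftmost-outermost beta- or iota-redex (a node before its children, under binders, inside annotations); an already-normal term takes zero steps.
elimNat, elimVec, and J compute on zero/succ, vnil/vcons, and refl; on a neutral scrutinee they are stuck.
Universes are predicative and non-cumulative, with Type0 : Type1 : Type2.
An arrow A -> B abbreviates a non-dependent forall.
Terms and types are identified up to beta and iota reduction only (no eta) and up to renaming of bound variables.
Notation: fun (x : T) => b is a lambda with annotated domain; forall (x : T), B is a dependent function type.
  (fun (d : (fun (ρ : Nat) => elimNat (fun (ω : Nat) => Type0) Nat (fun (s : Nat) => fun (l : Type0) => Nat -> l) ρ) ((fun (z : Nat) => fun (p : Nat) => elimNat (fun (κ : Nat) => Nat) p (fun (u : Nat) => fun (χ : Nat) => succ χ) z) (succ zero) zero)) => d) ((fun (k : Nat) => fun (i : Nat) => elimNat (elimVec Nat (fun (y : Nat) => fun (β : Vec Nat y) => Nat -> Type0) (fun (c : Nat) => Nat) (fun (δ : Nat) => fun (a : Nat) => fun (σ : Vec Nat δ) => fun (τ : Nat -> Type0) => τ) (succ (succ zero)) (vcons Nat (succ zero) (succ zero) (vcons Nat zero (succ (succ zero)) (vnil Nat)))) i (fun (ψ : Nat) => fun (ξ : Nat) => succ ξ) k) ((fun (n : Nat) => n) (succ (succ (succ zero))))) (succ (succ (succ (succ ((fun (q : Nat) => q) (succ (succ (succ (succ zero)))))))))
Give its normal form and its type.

resulting normal form:
  succ (succ (succ (succ (succ (succ (succ (succ (succ (succ (succ zero))))))))))
inferred type:
  Nat


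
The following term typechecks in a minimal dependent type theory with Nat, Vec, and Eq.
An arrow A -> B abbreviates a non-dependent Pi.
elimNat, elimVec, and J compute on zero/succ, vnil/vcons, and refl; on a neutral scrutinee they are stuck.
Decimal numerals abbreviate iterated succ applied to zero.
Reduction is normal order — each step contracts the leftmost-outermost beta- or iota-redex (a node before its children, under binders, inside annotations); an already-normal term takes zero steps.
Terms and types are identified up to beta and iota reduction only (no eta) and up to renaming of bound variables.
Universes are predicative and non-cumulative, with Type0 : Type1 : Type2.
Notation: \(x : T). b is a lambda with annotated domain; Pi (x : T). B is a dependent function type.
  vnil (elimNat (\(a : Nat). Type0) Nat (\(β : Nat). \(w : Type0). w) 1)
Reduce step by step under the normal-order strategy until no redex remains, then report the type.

normal-order reduction sequence:
  vnil (elimNat (\(a : Nat). Type0) Nat (\(β : Nat). \(w : Type0). w) 1)
  ~> vnil ((\(a : Nat). \(β : Type0). β) 0 (elimNat (\(w : Nat). Type0) Nat (\(ν : Nat). \(n : Type0). n) 0))
  ~> vnil ((\(a : Type0). a) (elimNat (\(β : Nat). Type0) Nat (\(w : Nat). \(ν : Type0). ν) 0))
  ~> vnil (elimNat (\(a : Nat). Type0) Nat (\(β : Nat). \(w : Type0). w) 0)
  ~> vnil Nat
inferred type:
  Vec Nat 0


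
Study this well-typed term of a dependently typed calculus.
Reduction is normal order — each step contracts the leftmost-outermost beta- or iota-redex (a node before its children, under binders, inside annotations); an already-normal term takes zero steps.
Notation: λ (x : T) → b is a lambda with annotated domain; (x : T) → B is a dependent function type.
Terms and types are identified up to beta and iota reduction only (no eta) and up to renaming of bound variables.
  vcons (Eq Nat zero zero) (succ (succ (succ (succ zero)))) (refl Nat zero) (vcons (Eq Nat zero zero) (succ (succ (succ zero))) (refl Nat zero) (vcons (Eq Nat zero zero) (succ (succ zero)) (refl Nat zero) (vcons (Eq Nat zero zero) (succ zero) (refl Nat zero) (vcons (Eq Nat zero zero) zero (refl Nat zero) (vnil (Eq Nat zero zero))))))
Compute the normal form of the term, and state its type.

reduced normal form:
  vcons (Eq Nat zero zero) (succ (succ (succ (succ zero)))) (refl Nat zero) (vcons (Eq Nat zero zero) (succ (succ (succ zero))) (refl Nat zero) (vcons (Eq Nat zero zero) (succ (succ zero)) (refl Nat zero) (vcons (Eq Nat zero zero) (succ zero) (refl Nat zero) (vcons (Eq Nat zero zero) zero (refl Nat zero) (vnil (Eq Nat zero zero))))))
type:
  Vec (Eq Nat zero zero) (succ (succ (succ (succ (succ zero)))))


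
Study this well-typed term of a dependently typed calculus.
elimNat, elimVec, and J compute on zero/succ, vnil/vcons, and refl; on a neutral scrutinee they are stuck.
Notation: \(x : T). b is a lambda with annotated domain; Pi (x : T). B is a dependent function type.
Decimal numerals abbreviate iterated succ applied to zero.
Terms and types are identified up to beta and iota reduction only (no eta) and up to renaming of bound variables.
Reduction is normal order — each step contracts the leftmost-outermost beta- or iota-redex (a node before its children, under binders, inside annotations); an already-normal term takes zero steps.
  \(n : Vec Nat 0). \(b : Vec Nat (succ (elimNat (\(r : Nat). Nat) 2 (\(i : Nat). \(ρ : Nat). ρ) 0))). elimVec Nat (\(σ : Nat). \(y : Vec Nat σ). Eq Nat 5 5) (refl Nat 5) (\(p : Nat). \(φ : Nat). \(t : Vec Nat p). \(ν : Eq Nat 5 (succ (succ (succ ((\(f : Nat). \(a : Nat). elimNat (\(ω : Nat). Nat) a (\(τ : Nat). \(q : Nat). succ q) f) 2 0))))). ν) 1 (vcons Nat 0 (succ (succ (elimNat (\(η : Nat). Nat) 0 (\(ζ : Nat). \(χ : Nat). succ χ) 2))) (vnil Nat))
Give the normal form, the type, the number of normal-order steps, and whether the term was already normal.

resulting normal form:
  \(n : Vec Nat 0). \(b : Vec Nat 3). refl Nat 5
type:
  Pi (n : Vec Nat 0). Pi (b : Vec Nat 3). Eq Nat 5 5
reduction steps (normal order): 7
already normal: no
first redex: an elimNat iota-redex


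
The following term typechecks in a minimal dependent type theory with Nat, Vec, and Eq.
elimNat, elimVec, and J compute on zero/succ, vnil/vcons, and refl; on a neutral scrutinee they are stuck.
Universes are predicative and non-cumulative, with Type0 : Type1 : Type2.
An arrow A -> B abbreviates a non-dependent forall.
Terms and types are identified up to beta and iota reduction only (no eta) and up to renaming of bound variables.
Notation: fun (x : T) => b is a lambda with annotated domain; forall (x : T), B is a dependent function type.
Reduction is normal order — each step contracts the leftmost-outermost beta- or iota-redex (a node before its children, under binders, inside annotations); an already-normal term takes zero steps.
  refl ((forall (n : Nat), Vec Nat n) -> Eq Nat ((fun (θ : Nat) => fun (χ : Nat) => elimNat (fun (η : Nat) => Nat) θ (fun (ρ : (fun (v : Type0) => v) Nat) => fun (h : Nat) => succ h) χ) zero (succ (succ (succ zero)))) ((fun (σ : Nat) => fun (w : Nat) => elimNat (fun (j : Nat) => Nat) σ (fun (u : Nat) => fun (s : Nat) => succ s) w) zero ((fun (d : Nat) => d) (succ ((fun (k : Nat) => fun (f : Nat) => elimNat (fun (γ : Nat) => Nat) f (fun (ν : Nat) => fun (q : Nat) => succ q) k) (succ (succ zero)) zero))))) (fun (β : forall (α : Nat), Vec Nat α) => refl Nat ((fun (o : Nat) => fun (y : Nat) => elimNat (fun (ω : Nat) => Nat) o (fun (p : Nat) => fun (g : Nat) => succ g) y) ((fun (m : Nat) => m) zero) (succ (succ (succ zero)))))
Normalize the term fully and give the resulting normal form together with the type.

reduced normal form:
  refl ((forall (n : Nat), Vec Nat n) -> Eq Nat (succ (succ (succ zero))) (succ (succ (succ zero)))) (fun (θ : forall (χ : Nat), Vec Nat χ) => refl Nat (succ (succ (succ zero))))
inferred type:
  Eq ((forall (n : Nat), Vec Nat n) -> Eq Nat (succ (succ (succ zero))) (succ (succ (succ zero)))) (fun (θ : forall (χ : Nat), Vec Nat χ) => refl Nat (succ (succ (succ zero)))) (fun (η : forall (ρ : Nat), Vec Nat ρ) => refl Nat (succ (succ (succ zero))))


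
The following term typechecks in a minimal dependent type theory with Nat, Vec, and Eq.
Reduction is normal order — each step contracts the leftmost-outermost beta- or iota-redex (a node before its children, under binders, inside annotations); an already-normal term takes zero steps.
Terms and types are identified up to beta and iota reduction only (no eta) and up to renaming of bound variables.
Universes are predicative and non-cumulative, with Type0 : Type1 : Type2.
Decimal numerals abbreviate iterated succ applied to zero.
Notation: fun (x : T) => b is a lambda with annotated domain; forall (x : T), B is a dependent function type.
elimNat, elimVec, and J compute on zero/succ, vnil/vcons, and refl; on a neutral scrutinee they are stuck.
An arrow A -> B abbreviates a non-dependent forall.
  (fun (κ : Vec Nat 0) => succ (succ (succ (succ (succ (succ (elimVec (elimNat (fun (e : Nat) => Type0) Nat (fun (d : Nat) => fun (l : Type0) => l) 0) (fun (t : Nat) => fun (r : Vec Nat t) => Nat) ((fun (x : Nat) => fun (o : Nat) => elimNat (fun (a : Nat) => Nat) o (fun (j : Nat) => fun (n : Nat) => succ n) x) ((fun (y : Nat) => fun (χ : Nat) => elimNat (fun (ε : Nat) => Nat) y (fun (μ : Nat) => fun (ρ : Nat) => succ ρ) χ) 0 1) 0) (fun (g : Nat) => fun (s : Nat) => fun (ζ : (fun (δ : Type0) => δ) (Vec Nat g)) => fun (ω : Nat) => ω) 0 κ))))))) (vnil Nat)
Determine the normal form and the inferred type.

resulting normal form:
  7
inferred type:
  Nat
observation: reduction starts at a beta-redex, and 14 normal-order steps reach the normal form.


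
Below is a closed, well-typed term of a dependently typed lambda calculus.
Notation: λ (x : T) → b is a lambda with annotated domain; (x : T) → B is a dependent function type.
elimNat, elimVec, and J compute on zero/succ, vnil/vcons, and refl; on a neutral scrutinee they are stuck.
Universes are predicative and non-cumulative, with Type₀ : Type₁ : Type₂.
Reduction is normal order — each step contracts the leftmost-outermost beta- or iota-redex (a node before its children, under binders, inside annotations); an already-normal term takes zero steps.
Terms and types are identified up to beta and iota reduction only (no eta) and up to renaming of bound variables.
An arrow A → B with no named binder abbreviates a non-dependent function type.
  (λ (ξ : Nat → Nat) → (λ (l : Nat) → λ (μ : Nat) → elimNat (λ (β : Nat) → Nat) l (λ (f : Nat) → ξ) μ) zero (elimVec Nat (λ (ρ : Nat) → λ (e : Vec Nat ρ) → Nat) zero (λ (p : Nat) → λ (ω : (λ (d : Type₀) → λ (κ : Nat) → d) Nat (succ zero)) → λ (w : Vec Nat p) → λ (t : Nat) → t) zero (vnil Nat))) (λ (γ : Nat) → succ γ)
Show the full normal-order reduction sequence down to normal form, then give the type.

normal-order reduction:
  (λ (ξ : Nat → Nat) → (λ (l : Nat) → λ (μ : Nat) → elimNat (λ (β : Nat) → Nat) l (λ (f : Nat) → ξ) μ) zero (elimVec Nat (λ (ρ : Nat) → λ (e : Vec Nat ρ) → Nat) zero (λ (p : Nat) → λ (ω : (λ (d : Type₀) → λ (κ : Nat) → d) Nat (succ zero)) → λ (w : Vec Nat p) → λ (t : Nat) → t) zero (vnil Nat))) (λ (γ : Nat) → succ γ)
  ~> (λ (ξ : Nat) → λ (l : Nat) → elimNat (λ (μ : Nat) → Nat) ξ (λ (β : Nat) → λ (f : Nat) → succ f) l) zero (elimVec Nat (λ (ρ : Nat) → λ (e : Vec Nat ρ) → Nat) zero (λ (p : Nat) → λ (ω : (λ (d : Type₀) → λ (κ : Nat) → d) Nat (succ zero)) → λ (w : Vec Nat p) → λ (t : Nat) → t) zero (vnil Nat))
  ~> (λ (ξ : Nat) → elimNat (λ (l : Nat) → Nat) zero (λ (μ : Nat) → λ (β : Nat) → succ β) ξ) (elimVec Nat (λ (f : Nat) → λ (ρ : Vec Nat f) → Nat) zero (λ (e : Nat) → λ (p : (λ (ω : Type₀) → λ (d : Nat) → ω) Nat (succ zero)) → λ (κ : Vec Nat e) → λ (w : Nat) → w) zero (vnil Nat))
  ~> elimNat (λ (ξ : Nat) → Nat) zero (λ (l : Nat) → λ (μ : Nat) → succ μ) (elimVec Nat (λ (β : Nat) → λ (f : Vec Nat β) → Nat) zero (λ (ρ : Nat) → λ (e : (λ (p : Type₀) → λ (ω : Nat) → p) Nat (succ zero)) → λ (d : Vec Nat ρ) → λ (κ : Nat) → κ) zero (vnil Nat))
  ~> elimNat (λ (ξ : Nat) → Nat) zero (λ (l : Nat) → λ (μ : Nat) → succ μ) zero
  ~> zero
the term's type:
  Nat


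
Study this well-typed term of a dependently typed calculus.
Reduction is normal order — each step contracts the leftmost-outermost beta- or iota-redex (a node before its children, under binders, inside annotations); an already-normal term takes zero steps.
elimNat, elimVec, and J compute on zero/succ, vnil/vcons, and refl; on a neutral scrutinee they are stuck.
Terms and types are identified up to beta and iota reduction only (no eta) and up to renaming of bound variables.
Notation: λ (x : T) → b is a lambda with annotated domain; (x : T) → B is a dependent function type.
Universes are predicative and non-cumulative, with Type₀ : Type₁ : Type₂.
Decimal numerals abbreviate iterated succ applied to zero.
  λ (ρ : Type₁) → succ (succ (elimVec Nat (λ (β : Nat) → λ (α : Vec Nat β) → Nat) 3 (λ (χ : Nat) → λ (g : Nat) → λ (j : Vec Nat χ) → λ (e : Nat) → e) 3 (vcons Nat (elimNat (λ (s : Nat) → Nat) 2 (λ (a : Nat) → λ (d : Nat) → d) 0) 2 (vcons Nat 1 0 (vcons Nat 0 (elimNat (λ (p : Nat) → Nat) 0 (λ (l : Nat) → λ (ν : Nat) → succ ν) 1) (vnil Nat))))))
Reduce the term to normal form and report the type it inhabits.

reduced normal form:
  λ (ρ : Type₁) → 5
inferred type:
  (ρ : Type₁) → Nat
observation: the leftmost-outermost redex is an elimVec iota-redex, and normalization takes 16 steps.


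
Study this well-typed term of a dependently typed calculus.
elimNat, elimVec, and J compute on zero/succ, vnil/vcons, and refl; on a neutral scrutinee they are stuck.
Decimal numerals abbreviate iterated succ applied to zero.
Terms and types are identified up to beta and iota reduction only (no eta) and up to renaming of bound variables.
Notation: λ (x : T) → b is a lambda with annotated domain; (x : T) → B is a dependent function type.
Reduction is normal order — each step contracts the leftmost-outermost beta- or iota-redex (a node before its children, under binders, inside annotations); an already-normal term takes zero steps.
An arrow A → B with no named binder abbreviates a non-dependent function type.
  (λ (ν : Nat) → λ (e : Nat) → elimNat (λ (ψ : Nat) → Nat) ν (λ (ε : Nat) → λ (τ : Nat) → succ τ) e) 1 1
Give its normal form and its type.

reduced normal form:
  2
the term's type:
  Nat


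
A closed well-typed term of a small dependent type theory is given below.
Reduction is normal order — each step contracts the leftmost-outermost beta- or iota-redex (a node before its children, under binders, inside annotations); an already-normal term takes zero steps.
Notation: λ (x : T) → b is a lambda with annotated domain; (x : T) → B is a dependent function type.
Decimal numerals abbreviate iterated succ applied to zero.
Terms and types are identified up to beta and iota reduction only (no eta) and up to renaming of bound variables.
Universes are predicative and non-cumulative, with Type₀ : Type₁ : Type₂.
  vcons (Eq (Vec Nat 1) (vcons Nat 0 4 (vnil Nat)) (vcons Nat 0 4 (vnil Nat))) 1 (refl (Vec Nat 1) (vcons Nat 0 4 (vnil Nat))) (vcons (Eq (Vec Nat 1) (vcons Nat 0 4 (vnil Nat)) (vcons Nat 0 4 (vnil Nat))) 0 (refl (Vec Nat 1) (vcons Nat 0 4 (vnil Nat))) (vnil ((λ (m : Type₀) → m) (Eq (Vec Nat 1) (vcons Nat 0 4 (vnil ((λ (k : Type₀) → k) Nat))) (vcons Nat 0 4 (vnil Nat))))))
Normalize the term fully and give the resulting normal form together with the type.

reduced normal form:
  vcons (Eq (Vec Nat 1) (vcons Nat 0 4 (vnil Nat)) (vcons Nat 0 4 (vnil Nat))) 1 (refl (Vec Nat 1) (vcons Nat 0 4 (vnil Nat))) (vcons (Eq (Vec Nat 1) (vcons Nat 0 4 (vnil Nat)) (vcons Nat 0 4 (vnil Nat))) 0 (refl (Vec Nat 1) (vcons Nat 0 4 (vnil Nat))) (vnil (Eq (Vec Nat 1) (vcons Nat 0 4 (vnil Nat)) (vcons Nat 0 4 (vnil Nat)))))
type:
  Vec (Eq (Vec Nat 1) (vcons Nat 0 4 (vnil Nat)) (vcons Nat 0 4 (vnil Nat))) 2


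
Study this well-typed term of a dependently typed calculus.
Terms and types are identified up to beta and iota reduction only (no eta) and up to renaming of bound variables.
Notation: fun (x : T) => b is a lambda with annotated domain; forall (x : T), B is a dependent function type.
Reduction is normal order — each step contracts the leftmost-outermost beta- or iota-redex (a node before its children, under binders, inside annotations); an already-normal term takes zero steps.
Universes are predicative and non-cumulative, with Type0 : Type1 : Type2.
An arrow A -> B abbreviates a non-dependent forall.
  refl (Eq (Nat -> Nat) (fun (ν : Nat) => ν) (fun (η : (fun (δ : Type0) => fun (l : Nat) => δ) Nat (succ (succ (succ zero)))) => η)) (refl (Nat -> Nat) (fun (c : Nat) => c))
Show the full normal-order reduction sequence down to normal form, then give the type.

normal-order reduction sequence:
  refl (Eq (Nat -> Nat) (fun (ν : Nat) => ν) (fun (η : (fun (δ : Type0) => fun (l : Nat) => δ) Nat (succ (succ (succ zero)))) => η)) (refl (Nat -> Nat) (fun (c : Nat) => c))
  ~> refl (Eq (Nat -> Nat) (fun (ν : Nat) => ν) (fun (η : (fun (δ : Nat) => Nat) (succ (succ (succ zero)))) => η)) (refl (Nat -> Nat) (fun (l : Nat) => l))
  ~> refl (Eq (Nat -> Nat) (fun (ν : Nat) => ν) (fun (η : Nat) => η)) (refl (Nat -> Nat) (fun (δ : Nat) => δ))
inferred type:
  Eq (Eq (Nat -> Nat) (fun (ν : Nat) => ν) (fun (η : Nat) => η)) (refl (Nat -> Nat) (fun (δ : Nat) => δ)) (refl (Nat -> Nat) (fun (l : Nat) => l))


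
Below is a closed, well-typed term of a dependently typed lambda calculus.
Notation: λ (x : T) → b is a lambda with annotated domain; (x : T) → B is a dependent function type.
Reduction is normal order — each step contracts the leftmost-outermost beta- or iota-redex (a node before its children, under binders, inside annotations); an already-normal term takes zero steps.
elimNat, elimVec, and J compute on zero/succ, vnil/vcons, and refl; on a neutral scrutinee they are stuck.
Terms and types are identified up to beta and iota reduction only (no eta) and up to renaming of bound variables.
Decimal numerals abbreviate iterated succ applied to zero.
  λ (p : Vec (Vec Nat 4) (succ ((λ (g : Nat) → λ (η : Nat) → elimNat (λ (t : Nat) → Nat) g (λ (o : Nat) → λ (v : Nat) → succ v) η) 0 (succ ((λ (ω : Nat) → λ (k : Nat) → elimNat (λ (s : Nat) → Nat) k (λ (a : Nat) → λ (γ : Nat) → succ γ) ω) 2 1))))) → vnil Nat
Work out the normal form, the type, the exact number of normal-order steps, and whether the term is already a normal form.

resulting normal form:
  λ (p : Vec (Vec Nat 4) 5) → vnil Nat
the term's type:
  (p : Vec (Vec Nat 4) 5) → Vec Nat 0
reduction steps (normal order): 24
started in normal form: no
first contracted redex: a beta-redex


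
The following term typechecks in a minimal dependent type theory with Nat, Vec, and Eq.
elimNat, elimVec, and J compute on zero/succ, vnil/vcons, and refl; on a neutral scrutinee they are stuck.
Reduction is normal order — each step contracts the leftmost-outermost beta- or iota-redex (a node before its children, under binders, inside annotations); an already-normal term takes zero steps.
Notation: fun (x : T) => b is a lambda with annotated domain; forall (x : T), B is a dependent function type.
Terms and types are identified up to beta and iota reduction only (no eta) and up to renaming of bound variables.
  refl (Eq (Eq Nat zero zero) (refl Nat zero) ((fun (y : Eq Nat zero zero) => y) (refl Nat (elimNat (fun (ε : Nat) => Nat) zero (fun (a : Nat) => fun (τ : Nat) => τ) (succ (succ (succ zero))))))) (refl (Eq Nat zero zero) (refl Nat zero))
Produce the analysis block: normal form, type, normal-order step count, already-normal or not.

reduced normal form:
  refl (Eq (Eq Nat zero zero) (refl Nat zero) (refl Nat zero)) (refl (Eq Nat zero zero) (refl Nat zero))
the term's type:
  Eq (Eq (Eq Nat zero zero) (refl Nat zero) (refl Nat zero)) (refl (Eq Nat zero zero) (refl Nat zero)) (refl (Eq Nat zero zero) (refl Nat zero))
normal-order step count: 11
started in normal form: no
first redex: a beta-redex


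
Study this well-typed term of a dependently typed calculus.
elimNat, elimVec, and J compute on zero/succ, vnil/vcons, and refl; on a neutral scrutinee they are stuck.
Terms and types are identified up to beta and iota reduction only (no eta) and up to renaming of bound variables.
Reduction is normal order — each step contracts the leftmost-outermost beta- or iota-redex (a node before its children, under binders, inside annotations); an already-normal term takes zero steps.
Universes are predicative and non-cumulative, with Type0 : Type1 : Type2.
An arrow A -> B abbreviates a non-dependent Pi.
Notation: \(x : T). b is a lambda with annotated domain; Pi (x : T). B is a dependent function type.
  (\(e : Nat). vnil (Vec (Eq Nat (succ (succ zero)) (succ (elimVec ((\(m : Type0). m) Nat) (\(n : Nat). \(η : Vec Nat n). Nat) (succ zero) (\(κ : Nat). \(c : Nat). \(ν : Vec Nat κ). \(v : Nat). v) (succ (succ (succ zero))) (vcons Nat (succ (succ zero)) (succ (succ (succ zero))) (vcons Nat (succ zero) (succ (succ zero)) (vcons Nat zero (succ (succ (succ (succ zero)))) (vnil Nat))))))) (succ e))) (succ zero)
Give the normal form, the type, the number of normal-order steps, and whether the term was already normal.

resulting normal form:
  vnil (Vec (Eq Nat (succ (succ zero)) (succ (succ zero))) (succ (succ zero)))
type:
  Vec (Vec (Eq Nat (succ (succ zero)) (succ (succ zero))) (succ (succ zero))) zero
normal-order step count: 17
term was already normal: no
first contracted redex: a beta-redex


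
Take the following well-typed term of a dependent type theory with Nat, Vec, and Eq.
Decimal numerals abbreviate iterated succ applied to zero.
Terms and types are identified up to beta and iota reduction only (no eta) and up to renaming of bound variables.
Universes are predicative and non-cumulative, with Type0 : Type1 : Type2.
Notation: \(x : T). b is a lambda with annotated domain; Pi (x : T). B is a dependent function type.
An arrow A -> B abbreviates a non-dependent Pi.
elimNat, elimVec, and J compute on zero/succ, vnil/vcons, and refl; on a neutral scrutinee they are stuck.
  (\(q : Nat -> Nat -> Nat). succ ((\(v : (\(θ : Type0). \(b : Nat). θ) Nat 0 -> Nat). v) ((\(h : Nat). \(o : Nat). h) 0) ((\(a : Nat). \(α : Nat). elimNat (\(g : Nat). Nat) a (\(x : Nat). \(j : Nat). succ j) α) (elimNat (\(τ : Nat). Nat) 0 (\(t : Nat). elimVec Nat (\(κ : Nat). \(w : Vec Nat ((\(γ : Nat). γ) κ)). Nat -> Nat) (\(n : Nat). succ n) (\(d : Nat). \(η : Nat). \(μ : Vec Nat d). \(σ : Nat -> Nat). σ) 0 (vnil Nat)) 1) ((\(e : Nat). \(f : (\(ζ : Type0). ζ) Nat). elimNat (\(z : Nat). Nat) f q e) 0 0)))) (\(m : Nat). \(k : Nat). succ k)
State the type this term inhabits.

the term's type:
  Nat


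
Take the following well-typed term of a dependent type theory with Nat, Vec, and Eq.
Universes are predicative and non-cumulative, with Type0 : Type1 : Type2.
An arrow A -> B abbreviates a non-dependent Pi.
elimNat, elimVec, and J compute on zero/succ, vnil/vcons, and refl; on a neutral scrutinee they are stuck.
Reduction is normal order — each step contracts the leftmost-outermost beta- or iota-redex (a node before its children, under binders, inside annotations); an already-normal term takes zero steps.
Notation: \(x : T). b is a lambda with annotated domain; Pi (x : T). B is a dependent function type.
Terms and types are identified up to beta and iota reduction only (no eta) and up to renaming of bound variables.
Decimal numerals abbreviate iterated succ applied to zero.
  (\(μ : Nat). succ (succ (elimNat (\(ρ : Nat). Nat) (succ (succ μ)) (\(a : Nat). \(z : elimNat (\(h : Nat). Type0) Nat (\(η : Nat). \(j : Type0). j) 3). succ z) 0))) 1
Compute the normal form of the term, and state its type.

resulting normal form:
  5
type:
  Nat


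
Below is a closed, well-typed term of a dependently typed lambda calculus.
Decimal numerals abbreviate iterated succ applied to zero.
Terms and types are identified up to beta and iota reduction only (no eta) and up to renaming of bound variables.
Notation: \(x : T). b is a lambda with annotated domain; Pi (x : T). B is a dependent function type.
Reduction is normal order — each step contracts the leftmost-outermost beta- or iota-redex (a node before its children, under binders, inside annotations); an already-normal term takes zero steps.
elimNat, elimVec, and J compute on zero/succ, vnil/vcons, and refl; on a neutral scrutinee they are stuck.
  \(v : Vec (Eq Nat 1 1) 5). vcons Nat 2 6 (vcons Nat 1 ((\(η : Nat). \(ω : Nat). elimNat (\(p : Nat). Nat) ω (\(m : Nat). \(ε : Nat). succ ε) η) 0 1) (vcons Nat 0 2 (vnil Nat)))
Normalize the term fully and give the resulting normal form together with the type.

normal form:
  \(v : Vec (Eq Nat 1 1) 5). vcons Nat 2 6 (vcons Nat 1 1 (vcons Nat 0 2 (vnil Nat)))
inferred type:
  Pi (v : Vec (Eq Nat 1 1) 5). Vec Nat 3
observation: the first redex contracted is a beta-redex; the normal form is reached in 3 normal-order steps.


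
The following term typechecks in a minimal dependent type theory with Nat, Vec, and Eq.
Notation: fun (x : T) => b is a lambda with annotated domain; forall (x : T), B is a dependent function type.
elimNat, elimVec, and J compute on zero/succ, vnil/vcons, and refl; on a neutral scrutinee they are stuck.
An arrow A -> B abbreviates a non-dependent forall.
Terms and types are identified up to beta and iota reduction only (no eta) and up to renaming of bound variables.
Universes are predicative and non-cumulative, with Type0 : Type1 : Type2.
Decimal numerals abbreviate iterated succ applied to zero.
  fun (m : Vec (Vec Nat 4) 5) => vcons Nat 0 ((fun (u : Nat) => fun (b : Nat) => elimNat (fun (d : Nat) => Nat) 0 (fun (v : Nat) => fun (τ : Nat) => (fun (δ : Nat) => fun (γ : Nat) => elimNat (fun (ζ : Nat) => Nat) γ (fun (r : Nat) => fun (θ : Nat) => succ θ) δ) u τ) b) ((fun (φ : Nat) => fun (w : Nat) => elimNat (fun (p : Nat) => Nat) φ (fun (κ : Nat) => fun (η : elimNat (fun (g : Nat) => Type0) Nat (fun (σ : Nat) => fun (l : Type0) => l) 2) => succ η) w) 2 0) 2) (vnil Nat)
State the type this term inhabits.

inferred type:
  Vec (Vec Nat 4) 5 -> Vec Nat 1


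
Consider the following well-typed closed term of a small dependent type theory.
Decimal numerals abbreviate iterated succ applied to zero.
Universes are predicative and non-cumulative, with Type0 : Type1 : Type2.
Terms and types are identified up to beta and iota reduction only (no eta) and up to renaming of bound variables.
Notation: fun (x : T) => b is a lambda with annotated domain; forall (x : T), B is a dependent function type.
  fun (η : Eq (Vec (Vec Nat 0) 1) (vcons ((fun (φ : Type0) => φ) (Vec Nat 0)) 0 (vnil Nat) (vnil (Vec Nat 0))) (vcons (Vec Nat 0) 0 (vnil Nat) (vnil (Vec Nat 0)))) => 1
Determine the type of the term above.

inferred type:
  forall (η : Eq (Vec (Vec Nat 0) 1) (vcons (Vec Nat 0) 0 (vnil Nat) (vnil (Vec Nat 0))) (vcons (Vec Nat 0) 0 (vnil Nat) (vnil (Vec Nat 0)))), Nat


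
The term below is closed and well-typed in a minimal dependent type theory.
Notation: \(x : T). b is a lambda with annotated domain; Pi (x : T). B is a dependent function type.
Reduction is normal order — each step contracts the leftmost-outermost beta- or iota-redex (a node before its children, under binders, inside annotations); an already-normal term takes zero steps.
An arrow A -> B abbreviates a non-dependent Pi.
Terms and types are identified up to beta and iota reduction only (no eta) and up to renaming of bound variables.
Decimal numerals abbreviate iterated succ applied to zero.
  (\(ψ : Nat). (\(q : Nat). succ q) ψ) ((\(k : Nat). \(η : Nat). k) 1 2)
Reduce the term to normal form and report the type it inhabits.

reduced normal form:
  2
type:
  Nat
observation: the leftmost-outermost redex is a beta-redex, and normalization takes 4 steps.


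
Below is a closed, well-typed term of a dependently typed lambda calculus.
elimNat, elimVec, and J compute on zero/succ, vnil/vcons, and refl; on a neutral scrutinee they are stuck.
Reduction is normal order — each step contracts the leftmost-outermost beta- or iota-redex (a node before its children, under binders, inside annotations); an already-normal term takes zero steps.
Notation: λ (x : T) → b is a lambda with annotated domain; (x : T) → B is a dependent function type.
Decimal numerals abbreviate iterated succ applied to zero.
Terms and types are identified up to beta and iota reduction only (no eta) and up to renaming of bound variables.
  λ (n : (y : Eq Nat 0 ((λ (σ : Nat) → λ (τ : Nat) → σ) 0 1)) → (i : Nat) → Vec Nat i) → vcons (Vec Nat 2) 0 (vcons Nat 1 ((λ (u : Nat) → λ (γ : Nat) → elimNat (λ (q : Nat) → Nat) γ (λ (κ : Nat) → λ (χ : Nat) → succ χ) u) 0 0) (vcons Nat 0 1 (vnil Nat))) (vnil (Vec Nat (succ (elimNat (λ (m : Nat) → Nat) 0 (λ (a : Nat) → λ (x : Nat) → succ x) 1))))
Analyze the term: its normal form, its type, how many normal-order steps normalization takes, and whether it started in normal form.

reduced normal form:
  λ (n : (y : Eq Nat 0 0) → (σ : Nat) → Vec Nat σ) → vcons (Vec Nat 2) 0 (vcons Nat 1 0 (vcons Nat 0 1 (vnil Nat))) (vnil (Vec Nat 2))
the term's type:
  (n : (y : Eq Nat 0 0) → (σ : Nat) → Vec Nat σ) → Vec (Vec Nat 2) 1
normal-order step count: 9
started in normal form: no
first redex: a beta-redex


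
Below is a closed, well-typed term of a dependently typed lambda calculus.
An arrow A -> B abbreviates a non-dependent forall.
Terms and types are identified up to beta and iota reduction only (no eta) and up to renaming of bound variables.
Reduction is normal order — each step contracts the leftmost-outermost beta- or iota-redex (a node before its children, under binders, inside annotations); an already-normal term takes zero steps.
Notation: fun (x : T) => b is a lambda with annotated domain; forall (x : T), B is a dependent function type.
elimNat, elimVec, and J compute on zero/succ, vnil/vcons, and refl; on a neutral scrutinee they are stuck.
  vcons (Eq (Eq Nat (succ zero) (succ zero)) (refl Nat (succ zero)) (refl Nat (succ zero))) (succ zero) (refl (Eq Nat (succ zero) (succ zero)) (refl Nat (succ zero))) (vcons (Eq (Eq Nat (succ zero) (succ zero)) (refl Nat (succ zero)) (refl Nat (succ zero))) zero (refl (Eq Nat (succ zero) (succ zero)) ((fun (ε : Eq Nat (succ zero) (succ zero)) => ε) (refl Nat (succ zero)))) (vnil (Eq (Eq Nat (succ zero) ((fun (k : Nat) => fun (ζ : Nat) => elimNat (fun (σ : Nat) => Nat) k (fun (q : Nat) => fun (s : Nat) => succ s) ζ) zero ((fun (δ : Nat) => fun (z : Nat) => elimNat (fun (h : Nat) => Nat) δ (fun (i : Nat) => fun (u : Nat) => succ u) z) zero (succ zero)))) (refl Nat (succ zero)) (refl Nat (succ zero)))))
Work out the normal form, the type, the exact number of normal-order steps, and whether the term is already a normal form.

reduced normal form:
  vcons (Eq (Eq Nat (succ zero) (succ zero)) (refl Nat (succ zero)) (refl Nat (succ zero))) (succ zero) (refl (Eq Nat (succ zero) (succ zero)) (refl Nat (succ zero))) (vcons (Eq (Eq Nat (succ zero) (succ zero)) (refl Nat (succ zero)) (refl Nat (succ zero))) zero (refl (Eq Nat (succ zero) (succ zero)) (refl Nat (succ zero))) (vnil (Eq (Eq Nat (succ zero) (succ zero)) (refl Nat (succ zero)) (refl Nat (succ zero)))))
inferred type:
  Vec (Eq (Eq Nat (succ zero) (succ zero)) (refl Nat (succ zero)) (refl Nat (succ zero))) (succ (succ zero))
reduction steps (normal order): 13
started in normal form: no
first redex: a beta-redex


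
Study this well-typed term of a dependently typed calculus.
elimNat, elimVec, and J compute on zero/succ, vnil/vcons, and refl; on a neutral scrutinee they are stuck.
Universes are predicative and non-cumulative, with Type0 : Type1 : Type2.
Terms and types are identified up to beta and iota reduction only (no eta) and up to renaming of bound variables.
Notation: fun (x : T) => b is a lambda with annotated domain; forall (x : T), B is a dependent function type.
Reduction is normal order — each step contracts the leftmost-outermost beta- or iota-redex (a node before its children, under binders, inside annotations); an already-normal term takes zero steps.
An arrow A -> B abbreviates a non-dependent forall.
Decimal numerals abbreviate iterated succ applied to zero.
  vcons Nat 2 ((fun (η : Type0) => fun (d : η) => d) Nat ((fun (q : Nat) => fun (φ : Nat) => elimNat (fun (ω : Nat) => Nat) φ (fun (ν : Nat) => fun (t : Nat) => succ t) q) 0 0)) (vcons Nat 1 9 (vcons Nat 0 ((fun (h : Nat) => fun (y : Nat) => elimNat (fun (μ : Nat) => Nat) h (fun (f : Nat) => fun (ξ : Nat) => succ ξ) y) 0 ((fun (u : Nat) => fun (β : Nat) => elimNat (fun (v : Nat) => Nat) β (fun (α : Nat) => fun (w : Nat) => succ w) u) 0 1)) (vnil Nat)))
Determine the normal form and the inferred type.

normal form:
  vcons Nat 2 0 (vcons Nat 1 9 (vcons Nat 0 1 (vnil Nat)))
type:
  Vec Nat 3


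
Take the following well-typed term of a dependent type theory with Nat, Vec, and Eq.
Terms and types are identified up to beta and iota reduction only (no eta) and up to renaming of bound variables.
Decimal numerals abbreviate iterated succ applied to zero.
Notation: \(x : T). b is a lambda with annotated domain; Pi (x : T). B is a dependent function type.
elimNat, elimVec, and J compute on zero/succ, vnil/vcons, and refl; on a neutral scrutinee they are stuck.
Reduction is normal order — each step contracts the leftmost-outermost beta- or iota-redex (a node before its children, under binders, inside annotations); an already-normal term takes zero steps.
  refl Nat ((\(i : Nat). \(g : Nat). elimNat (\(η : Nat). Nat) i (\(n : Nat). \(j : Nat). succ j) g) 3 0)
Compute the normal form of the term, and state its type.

reduced normal form:
  refl Nat 3
type:
  Eq Nat 3 3
observation: contracting a beta-redex first, the term normalizes in 3 steps.


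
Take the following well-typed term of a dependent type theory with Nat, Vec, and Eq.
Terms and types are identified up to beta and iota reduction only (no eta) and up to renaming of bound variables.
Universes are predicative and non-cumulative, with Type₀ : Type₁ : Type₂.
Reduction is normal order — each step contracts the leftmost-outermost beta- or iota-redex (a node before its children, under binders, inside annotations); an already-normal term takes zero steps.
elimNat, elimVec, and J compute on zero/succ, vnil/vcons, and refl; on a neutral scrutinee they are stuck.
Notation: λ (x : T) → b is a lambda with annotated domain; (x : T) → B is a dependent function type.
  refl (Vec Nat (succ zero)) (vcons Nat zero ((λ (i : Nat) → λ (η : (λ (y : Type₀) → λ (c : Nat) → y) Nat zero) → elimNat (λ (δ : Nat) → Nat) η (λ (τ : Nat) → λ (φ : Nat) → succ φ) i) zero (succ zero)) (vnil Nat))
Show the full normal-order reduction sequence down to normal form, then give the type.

normal-order reduction sequence:
  refl (Vec Nat (succ zero)) (vcons Nat zero ((λ (i : Nat) → λ (η : (λ (y : Type₀) → λ (c : Nat) → y) Nat zero) → elimNat (λ (δ : Nat) → Nat) η (λ (τ : Nat) → λ (φ : Nat) → succ φ) i) zero (succ zero)) (vnil Nat))
  ~> refl (Vec Nat (succ zero)) (vcons Nat zero ((λ (i : (λ (η : Type₀) → λ (y : Nat) → η) Nat zero) → elimNat (λ (c : Nat) → Nat) i (λ (δ : Nat) → λ (τ : Nat) → succ τ) zero) (succ zero)) (vnil Nat))
  ~> refl (Vec Nat (succ zero)) (vcons Nat zero (elimNat (λ (i : Nat) → Nat) (succ zero) (λ (η : Nat) → λ (y : Nat) → succ y) zero) (vnil Nat))
  ~> refl (Vec Nat (succ zero)) (vcons Nat zero (succ zero) (vnil Nat))
the term's type:
  Eq (Vec Nat (succ zero)) (vcons Nat zero (succ zero) (vnil Nat)) (vcons Nat zero (succ zero) (vnil Nat))


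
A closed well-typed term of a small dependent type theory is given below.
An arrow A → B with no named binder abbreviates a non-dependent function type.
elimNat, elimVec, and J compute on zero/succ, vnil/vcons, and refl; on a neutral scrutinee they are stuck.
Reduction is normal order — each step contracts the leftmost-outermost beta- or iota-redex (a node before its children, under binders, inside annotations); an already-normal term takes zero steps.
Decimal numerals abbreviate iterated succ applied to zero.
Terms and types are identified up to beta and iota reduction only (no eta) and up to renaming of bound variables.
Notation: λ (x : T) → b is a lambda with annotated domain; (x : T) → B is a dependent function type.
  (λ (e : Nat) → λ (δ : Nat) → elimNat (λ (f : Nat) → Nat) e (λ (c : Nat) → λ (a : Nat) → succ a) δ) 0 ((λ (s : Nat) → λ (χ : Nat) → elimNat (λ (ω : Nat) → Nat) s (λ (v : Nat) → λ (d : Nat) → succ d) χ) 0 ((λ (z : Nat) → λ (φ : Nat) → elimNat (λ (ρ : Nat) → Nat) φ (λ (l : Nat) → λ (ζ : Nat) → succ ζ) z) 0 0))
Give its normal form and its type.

normal form:
  0
type:
  Nat
observation: 9 normal-order steps normalize the term, beginning with a beta-redex.


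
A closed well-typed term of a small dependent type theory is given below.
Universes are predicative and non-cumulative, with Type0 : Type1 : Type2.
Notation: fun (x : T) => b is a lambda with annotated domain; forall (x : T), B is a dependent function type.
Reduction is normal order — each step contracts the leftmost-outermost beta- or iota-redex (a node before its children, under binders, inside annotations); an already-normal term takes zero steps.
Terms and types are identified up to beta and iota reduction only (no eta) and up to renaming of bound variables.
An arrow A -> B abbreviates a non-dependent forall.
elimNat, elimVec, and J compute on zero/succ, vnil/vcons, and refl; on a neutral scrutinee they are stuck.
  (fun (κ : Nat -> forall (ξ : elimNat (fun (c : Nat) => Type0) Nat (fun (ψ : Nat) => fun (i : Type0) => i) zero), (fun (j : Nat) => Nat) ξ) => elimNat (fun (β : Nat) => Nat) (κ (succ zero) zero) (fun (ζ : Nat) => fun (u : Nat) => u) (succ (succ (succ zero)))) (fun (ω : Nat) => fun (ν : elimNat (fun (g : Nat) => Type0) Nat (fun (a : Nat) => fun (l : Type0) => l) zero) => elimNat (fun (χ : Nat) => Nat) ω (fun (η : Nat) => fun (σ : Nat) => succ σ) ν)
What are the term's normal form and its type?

normal form:
  succ zero
the term's type:
  Nat


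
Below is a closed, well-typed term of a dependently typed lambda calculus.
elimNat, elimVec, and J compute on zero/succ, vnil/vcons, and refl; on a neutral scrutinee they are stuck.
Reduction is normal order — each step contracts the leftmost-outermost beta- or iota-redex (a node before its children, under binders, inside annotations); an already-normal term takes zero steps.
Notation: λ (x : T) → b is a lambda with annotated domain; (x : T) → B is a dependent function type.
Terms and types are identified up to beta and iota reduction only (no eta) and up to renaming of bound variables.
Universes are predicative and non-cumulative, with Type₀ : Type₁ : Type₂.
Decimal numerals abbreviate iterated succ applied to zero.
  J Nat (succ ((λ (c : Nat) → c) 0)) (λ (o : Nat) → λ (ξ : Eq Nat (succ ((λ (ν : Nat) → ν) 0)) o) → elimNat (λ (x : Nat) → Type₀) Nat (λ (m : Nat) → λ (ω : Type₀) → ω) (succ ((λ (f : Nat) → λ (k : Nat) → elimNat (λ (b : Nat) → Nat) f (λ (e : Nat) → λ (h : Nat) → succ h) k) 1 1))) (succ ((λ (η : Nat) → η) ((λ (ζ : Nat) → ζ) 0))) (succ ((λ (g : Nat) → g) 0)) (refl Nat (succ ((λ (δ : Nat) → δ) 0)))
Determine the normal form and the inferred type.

reduced normal form:
  1
inferred type:
  Nat
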